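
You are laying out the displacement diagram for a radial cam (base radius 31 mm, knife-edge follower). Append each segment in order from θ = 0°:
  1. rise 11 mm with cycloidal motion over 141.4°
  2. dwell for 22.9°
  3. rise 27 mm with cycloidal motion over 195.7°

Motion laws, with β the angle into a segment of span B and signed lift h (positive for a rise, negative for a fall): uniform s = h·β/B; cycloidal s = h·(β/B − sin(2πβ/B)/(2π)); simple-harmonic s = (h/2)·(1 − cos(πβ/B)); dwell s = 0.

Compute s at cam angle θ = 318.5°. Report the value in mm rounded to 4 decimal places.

seg 1 [0°–141.4°] cycloidal, h=11: full span → s += 11 → s = 11.0000
seg 2 [141.4°–164.3°] dwell: s stays 11.0000
seg 3 [164.3°–360°] cycloidal, h=27: θ=318.5° here. β=154.2, B=195.7. 27·(0.7879 − sin(2π·0.7879)/(2π)) = 25.4501 → s = 36.4501

36.4501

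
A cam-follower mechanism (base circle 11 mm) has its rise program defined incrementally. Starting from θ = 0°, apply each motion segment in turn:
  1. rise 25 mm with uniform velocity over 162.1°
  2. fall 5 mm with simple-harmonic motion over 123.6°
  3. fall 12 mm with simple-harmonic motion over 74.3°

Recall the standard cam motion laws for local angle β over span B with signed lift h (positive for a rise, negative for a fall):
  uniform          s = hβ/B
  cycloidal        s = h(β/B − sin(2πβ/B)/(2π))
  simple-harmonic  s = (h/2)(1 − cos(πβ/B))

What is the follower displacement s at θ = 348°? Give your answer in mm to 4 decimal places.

seg 1 [0°–162.1°] uniform, h=25: full span → s += 25 → s = 25.0000
seg 2 [162.1°–285.7°] simple-harmonic, h=-5: full span → s += -5 → s = 20.0000
seg 3 [285.7°–360°] simple-harmonic, h=-12: θ=348° here. β=62.3, B=74.3. -12/2·(1 − cos(π·0.8385)) = -11.2441 → s = 8.7559

8.7559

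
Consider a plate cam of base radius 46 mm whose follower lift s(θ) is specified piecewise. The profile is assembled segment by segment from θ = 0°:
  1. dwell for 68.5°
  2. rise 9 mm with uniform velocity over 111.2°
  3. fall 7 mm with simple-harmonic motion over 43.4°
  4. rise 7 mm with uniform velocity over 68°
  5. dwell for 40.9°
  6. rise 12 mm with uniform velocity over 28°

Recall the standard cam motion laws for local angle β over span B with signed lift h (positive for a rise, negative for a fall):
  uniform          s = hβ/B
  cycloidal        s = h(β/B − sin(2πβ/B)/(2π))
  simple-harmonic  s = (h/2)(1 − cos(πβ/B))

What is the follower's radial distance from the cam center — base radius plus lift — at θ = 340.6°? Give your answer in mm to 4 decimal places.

seg 1 [0°–68.5°] dwell: s stays 0.0000
seg 2 [68.5°–179.7°] uniform, h=9: full span → s += 9 → s = 9.0000
seg 3 [179.7°–223.1°] simple-harmonic, h=-7: full span → s += -7 → s = 2.0000
seg 4 [223.1°–291.1°] uniform, h=7: full span → s += 7 → s = 9.0000
seg 5 [291.1°–332°] dwell: s stays 9.0000
seg 6 [332°–360°] uniform, h=12: θ=340.6° here. β=8.6, B=28. 12·8.6/28 = 3.6857 → s = 12.6857
radial distance = base radius + s = 46 + 12.6857 = 58.6857

58.6857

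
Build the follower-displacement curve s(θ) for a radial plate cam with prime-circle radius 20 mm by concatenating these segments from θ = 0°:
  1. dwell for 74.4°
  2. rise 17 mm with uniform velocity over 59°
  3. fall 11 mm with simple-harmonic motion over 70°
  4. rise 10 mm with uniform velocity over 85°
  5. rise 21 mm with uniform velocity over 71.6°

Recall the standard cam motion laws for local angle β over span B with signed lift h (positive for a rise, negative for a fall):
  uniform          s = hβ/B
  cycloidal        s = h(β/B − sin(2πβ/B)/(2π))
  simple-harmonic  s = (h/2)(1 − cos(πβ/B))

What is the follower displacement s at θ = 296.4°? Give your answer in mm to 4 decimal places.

seg 1 [0°–74.4°] dwell: s stays 0.0000
seg 2 [74.4°–133.4°] uniform, h=17: full span → s += 17 → s = 17.0000
seg 3 [133.4°–203.4°] simple-harmonic, h=-11: full span → s += -11 → s = 6.0000
seg 4 [203.4°–288.4°] uniform, h=10: full span → s += 10 → s = 16.0000
seg 5 [288.4°–360°] uniform, h=21: θ=296.4° here. β=8, B=71.6. 21·8/71.6 = 2.3464 → s = 18.3464

18.3464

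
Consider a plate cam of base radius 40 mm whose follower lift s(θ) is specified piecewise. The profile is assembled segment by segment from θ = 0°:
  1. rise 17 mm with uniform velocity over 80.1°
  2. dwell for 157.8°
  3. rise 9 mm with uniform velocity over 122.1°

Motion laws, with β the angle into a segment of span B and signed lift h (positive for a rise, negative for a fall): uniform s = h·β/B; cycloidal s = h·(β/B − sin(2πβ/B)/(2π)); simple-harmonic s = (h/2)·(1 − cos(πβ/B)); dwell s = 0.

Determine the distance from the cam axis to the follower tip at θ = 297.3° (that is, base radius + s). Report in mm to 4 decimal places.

seg 1 [0°–80.1°] uniform, h=17: full span → s += 17 → s = 17.0000
seg 2 [80.1°–237.9°] dwell: s stays 17.0000
seg 3 [237.9°–360°] uniform, h=9: θ=297.3° here. β=59.4, B=122.1. 9·59.4/122.1 = 4.3784 → s = 21.3784
radial distance = base radius + s = 40 + 21.3784 = 61.3784

61.3784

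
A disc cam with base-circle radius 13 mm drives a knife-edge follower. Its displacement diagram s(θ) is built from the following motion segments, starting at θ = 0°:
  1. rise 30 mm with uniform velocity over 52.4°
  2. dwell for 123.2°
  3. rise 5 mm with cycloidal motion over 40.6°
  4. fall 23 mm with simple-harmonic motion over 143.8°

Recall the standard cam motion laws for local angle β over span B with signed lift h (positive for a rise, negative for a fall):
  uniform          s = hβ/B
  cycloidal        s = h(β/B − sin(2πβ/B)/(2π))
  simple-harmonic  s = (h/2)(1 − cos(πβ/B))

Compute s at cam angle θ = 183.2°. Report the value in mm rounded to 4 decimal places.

seg 1 [0°–52.4°] uniform, h=30: full span → s += 30 → s = 30.0000
seg 2 [52.4°–175.6°] dwell: s stays 30.0000
seg 3 [175.6°–216.2°] cycloidal, h=5: θ=183.2° here. β=7.6, B=40.6. 5·(0.1872 − sin(2π·0.1872)/(2π)) = 0.2014 → s = 30.2014

30.2014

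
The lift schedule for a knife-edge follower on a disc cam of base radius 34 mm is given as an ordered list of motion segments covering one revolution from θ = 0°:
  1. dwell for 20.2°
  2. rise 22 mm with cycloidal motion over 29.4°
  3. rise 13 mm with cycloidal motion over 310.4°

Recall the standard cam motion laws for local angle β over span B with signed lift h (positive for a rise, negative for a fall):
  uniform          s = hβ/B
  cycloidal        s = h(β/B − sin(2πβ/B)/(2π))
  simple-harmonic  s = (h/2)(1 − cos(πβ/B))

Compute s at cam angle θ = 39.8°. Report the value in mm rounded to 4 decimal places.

seg 1 [0°–20.2°] dwell: s stays 0.0000
seg 2 [20.2°–49.6°] cycloidal, h=22: θ=39.8° here. β=19.6, B=29.4. 22·(0.6667 − sin(2π·0.6667)/(2π)) = 17.6990 → s = 17.6990

17.6990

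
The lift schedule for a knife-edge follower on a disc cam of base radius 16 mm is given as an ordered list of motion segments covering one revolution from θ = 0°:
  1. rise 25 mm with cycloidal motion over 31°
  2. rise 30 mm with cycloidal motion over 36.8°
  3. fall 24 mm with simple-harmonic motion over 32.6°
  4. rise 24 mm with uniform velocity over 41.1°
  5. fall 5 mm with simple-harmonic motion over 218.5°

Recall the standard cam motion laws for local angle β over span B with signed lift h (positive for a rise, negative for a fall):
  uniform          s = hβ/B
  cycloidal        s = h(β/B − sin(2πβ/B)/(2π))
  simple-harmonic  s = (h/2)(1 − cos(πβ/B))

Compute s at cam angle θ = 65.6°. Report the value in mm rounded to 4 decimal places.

seg 1 [0°–31°] cycloidal, h=25: full span → s += 25 → s = 25.0000
seg 2 [31°–67.8°] cycloidal, h=30: θ=65.6° here. β=34.6, B=36.8. 30·(0.9402 − sin(2π·0.9402)/(2π)) = 29.9581 → s = 54.9581

54.9581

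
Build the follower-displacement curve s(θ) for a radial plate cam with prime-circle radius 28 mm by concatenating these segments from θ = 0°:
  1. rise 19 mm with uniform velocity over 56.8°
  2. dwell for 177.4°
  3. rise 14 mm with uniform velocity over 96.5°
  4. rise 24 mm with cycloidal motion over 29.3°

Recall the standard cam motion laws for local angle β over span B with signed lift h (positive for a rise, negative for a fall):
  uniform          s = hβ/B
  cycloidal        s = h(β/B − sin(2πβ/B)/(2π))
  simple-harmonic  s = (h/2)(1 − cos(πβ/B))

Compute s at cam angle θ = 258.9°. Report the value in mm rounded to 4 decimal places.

seg 1 [0°–56.8°] uniform, h=19: full span → s += 19 → s = 19.0000
seg 2 [56.8°–234.2°] dwell: s stays 19.0000
seg 3 [234.2°–330.7°] uniform, h=14: θ=258.9° here. β=24.7, B=96.5. 14·24.7/96.5 = 3.5834 → s = 22.5834

22.5834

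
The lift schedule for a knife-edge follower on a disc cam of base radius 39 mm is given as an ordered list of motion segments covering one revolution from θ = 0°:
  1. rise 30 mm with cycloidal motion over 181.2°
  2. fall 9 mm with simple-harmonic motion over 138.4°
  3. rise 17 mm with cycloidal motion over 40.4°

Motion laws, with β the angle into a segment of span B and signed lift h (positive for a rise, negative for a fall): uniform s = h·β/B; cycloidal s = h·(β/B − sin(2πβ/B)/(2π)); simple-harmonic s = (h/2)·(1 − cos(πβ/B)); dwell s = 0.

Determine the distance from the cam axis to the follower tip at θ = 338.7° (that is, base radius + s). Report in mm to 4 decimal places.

seg 1 [0°–181.2°] cycloidal, h=30: full span → s += 30 → s = 30.0000
seg 2 [181.2°–319.6°] simple-harmonic, h=-9: full span → s += -9 → s = 21.0000
seg 3 [319.6°–360°] cycloidal, h=17: θ=338.7° here. β=19.1, B=40.4. 17·(0.4728 − sin(2π·0.4728)/(2π)) = 7.5765 → s = 28.5765
radial distance = base radius + s = 39 + 28.5765 = 67.5765

67.5765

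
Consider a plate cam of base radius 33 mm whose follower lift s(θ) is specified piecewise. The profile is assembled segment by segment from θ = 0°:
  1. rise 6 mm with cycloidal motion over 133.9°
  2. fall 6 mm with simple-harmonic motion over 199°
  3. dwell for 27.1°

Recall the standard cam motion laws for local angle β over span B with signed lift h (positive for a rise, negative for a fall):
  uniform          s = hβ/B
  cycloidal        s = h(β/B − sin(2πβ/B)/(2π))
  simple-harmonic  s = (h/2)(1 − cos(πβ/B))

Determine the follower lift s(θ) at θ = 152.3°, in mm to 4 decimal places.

seg 1 [0°–133.9°] cycloidal, h=6: full span → s += 6 → s = 6.0000
seg 2 [133.9°–332.9°] simple-harmonic, h=-6: θ=152.3° here. β=18.4, B=199. -6/2·(1 − cos(π·0.0925)) = -0.1257 → s = 5.8743

5.8743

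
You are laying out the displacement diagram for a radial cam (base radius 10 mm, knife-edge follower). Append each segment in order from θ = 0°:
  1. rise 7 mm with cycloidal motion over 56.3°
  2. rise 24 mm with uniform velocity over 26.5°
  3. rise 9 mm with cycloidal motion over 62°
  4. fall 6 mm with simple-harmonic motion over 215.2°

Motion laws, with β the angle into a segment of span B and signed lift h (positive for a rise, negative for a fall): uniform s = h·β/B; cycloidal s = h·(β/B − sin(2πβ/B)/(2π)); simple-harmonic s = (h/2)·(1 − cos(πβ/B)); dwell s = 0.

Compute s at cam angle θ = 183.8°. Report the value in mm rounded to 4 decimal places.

seg 1 [0°–56.3°] cycloidal, h=7: full span → s += 7 → s = 7.0000
seg 2 [56.3°–82.8°] uniform, h=24: full span → s += 24 → s = 31.0000
seg 3 [82.8°–144.8°] cycloidal, h=9: full span → s += 9 → s = 40.0000
seg 4 [144.8°–360°] simple-harmonic, h=-6: θ=183.8° here. β=39, B=215.2. -6/2·(1 − cos(π·0.1812)) = -0.4732 → s = 39.5268

39.5268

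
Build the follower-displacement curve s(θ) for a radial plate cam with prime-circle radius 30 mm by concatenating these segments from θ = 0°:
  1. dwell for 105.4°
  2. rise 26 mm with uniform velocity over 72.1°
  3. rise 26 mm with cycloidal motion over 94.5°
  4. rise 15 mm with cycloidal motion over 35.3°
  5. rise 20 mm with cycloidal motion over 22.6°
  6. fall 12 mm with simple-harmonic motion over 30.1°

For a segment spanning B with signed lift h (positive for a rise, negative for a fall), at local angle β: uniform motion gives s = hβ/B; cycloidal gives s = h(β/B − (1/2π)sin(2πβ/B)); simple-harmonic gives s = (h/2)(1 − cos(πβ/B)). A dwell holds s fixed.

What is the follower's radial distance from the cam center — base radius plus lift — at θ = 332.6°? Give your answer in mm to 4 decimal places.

seg 1 [0°–105.4°] dwell: s stays 0.0000
seg 2 [105.4°–177.5°] uniform, h=26: full span → s += 26 → s = 26.0000
seg 3 [177.5°–272°] cycloidal, h=26: full span → s += 26 → s = 52.0000
seg 4 [272°–307.3°] cycloidal, h=15: full span → s += 15 → s = 67.0000
seg 5 [307.3°–329.9°] cycloidal, h=20: full span → s += 20 → s = 87.0000
seg 6 [329.9°–360°] simple-harmonic, h=-12: θ=332.6° here. β=2.7, B=30.1. -12/2·(1 − cos(π·0.0897)) = -0.2367 → s = 86.7633
radial distance = base radius + s = 30 + 86.7633 = 116.7633

116.7633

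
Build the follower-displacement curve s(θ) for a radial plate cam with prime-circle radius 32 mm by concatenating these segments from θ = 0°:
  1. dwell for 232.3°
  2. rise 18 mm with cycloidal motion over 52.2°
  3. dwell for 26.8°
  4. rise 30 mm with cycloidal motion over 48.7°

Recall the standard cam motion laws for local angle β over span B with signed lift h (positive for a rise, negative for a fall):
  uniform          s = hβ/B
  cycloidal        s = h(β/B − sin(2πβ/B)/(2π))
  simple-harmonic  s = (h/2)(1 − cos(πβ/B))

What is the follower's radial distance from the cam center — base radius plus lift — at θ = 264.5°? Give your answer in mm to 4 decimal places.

seg 1 [0°–232.3°] dwell: s stays 0.0000
seg 2 [232.3°–284.5°] cycloidal, h=18: θ=264.5° here. β=32.2, B=52.2. 18·(0.6169 − sin(2π·0.6169)/(2π)) = 13.0229 → s = 13.0229
radial distance = base radius + s = 32 + 13.0229 = 45.0229

45.0229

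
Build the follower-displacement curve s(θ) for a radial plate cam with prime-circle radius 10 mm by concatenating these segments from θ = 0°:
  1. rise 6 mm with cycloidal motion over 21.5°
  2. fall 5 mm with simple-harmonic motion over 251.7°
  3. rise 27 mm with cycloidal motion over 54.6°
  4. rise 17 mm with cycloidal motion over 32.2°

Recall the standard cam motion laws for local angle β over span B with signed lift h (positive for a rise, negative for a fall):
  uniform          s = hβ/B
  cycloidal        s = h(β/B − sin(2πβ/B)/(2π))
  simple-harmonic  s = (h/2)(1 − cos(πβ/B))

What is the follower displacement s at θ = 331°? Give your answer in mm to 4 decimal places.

seg 1 [0°–21.5°] cycloidal, h=6: full span → s += 6 → s = 6.0000
seg 2 [21.5°–273.2°] simple-harmonic, h=-5: full span → s += -5 → s = 1.0000
seg 3 [273.2°–327.8°] cycloidal, h=27: full span → s += 27 → s = 28.0000
seg 4 [327.8°–360°] cycloidal, h=17: θ=331° here. β=3.2, B=32.2. 17·(0.0994 − sin(2π·0.0994)/(2π)) = 0.1077 → s = 28.1077

28.1077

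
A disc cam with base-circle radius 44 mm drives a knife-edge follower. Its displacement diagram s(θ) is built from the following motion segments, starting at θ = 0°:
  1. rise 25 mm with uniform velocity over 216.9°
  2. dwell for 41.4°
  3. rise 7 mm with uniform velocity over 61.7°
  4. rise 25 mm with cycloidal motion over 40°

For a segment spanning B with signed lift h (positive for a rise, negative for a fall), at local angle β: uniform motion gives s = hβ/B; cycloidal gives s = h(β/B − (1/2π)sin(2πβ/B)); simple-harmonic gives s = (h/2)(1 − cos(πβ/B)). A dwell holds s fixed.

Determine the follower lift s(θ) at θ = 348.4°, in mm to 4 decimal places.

seg 1 [0°–216.9°] uniform, h=25: full span → s += 25 → s = 25.0000
seg 2 [216.9°–258.3°] dwell: s stays 25.0000
seg 3 [258.3°–320°] uniform, h=7: full span → s += 7 → s = 32.0000
seg 4 [320°–360°] cycloidal, h=25: θ=348.4° here. β=28.4, B=40. 25·(0.7100 − sin(2π·0.7100)/(2π)) = 21.6039 → s = 53.6039

53.6039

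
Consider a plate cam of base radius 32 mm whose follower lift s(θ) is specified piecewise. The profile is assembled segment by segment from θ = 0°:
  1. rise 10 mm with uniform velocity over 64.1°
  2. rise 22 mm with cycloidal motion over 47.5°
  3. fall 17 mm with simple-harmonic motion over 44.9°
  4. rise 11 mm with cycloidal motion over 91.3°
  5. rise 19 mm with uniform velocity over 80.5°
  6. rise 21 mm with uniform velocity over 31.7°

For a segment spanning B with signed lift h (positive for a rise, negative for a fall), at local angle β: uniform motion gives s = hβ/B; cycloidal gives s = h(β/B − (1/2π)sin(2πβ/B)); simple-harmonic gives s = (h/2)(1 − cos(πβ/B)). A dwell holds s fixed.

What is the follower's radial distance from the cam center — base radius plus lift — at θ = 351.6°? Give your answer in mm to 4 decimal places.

seg 1 [0°–64.1°] uniform, h=10: full span → s += 10 → s = 10.0000
seg 2 [64.1°–111.6°] cycloidal, h=22: full span → s += 22 → s = 32.0000
seg 3 [111.6°–156.5°] simple-harmonic, h=-17: full span → s += -17 → s = 15.0000
seg 4 [156.5°–247.8°] cycloidal, h=11: full span → s += 11 → s = 26.0000
seg 5 [247.8°–328.3°] uniform, h=19: full span → s += 19 → s = 45.0000
seg 6 [328.3°–360°] uniform, h=21: θ=351.6° here. β=23.3, B=31.7. 21·23.3/31.7 = 15.4353 → s = 60.4353
radial distance = base radius + s = 32 + 60.4353 = 92.4353

92.4353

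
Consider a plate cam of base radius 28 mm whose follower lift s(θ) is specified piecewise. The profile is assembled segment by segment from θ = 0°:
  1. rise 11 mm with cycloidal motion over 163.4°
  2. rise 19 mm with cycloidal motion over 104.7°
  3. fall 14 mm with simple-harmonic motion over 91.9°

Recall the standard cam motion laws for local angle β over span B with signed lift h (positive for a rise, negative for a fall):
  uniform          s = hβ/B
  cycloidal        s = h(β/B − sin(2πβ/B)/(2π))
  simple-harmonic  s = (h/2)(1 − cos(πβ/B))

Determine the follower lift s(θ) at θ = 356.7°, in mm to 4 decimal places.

seg 1 [0°–163.4°] cycloidal, h=11: full span → s += 11 → s = 11.0000
seg 2 [163.4°–268.1°] cycloidal, h=19: full span → s += 19 → s = 30.0000
seg 3 [268.1°–360°] simple-harmonic, h=-14: θ=356.7° here. β=88.6, B=91.9. -14/2·(1 − cos(π·0.9641)) = -13.9555 → s = 16.0445

16.0445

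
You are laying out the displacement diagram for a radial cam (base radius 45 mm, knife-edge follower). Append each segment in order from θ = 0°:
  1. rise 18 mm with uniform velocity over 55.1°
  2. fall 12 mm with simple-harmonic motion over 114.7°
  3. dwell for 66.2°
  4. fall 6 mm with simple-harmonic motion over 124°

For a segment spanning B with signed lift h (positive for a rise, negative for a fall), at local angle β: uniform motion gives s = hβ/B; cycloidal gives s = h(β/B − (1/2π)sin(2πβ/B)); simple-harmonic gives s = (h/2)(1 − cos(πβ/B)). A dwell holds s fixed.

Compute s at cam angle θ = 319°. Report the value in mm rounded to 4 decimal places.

seg 1 [0°–55.1°] uniform, h=18: full span → s += 18 → s = 18.0000
seg 2 [55.1°–169.8°] simple-harmonic, h=-12: full span → s += -12 → s = 6.0000
seg 3 [169.8°–236°] dwell: s stays 6.0000
seg 4 [236°–360°] simple-harmonic, h=-6: θ=319° here. β=83, B=124. -6/2·(1 − cos(π·0.6694)) = -4.5219 → s = 1.4781

1.4781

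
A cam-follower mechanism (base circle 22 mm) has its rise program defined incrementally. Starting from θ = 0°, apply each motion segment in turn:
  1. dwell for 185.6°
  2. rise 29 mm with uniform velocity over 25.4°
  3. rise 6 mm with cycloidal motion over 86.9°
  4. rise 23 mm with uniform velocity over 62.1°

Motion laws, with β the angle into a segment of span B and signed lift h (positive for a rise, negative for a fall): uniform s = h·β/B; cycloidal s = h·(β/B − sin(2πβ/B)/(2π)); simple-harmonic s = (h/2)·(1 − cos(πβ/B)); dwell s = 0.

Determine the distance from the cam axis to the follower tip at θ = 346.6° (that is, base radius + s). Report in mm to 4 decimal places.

seg 1 [0°–185.6°] dwell: s stays 0.0000
seg 2 [185.6°–211°] uniform, h=29: full span → s += 29 → s = 29.0000
seg 3 [211°–297.9°] cycloidal, h=6: full span → s += 6 → s = 35.0000
seg 4 [297.9°–360°] uniform, h=23: θ=346.6° here. β=48.7, B=62.1. 23·48.7/62.1 = 18.0370 → s = 53.0370
radial distance = base radius + s = 22 + 53.0370 = 75.0370

75.0370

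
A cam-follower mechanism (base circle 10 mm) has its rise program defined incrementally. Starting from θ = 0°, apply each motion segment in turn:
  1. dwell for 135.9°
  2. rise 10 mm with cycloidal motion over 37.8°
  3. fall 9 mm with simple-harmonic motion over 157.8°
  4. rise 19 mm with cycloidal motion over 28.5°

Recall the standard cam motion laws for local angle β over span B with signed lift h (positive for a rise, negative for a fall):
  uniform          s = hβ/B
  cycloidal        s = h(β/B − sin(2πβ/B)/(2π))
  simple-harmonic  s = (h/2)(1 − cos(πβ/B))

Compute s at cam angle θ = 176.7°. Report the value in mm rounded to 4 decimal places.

seg 1 [0°–135.9°] dwell: s stays 0.0000
seg 2 [135.9°–173.7°] cycloidal, h=10: full span → s += 10 → s = 10.0000
seg 3 [173.7°–331.5°] simple-harmonic, h=-9: θ=176.7° here. β=3, B=157.8. -9/2·(1 − cos(π·0.0190)) = -0.0080 → s = 9.9920

9.9920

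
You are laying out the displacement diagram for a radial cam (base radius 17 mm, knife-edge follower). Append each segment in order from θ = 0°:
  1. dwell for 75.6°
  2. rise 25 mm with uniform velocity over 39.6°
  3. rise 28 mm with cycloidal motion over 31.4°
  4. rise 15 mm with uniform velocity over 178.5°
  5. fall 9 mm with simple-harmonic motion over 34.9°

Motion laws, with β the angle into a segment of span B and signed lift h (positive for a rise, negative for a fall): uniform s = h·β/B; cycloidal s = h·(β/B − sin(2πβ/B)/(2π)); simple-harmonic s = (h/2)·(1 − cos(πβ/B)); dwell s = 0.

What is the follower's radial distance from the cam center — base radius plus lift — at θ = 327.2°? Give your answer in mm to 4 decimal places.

seg 1 [0°–75.6°] dwell: s stays 0.0000
seg 2 [75.6°–115.2°] uniform, h=25: full span → s += 25 → s = 25.0000
seg 3 [115.2°–146.6°] cycloidal, h=28: full span → s += 28 → s = 53.0000
seg 4 [146.6°–325.1°] uniform, h=15: full span → s += 15 → s = 68.0000
seg 5 [325.1°–360°] simple-harmonic, h=-9: θ=327.2° here. β=2.1, B=34.9. -9/2·(1 − cos(π·0.0602)) = -0.0802 → s = 67.9198
radial distance = base radius + s = 17 + 67.9198 = 84.9198

84.9198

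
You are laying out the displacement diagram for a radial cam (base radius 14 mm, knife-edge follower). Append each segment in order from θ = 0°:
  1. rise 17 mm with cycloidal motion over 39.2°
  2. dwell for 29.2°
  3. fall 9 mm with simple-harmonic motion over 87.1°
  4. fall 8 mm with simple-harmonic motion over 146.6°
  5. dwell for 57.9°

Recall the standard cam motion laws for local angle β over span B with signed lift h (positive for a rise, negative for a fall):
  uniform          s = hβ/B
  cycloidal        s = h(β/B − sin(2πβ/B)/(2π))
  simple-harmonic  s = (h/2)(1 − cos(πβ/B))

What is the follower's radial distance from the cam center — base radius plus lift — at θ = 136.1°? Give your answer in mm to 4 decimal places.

seg 1 [0°–39.2°] cycloidal, h=17: full span → s += 17 → s = 17.0000
seg 2 [39.2°–68.4°] dwell: s stays 17.0000
seg 3 [68.4°–155.5°] simple-harmonic, h=-9: θ=136.1° here. β=67.7, B=87.1. -9/2·(1 − cos(π·0.7773)) = -7.9426 → s = 9.0574
radial distance = base radius + s = 14 + 9.0574 = 23.0574

23.0574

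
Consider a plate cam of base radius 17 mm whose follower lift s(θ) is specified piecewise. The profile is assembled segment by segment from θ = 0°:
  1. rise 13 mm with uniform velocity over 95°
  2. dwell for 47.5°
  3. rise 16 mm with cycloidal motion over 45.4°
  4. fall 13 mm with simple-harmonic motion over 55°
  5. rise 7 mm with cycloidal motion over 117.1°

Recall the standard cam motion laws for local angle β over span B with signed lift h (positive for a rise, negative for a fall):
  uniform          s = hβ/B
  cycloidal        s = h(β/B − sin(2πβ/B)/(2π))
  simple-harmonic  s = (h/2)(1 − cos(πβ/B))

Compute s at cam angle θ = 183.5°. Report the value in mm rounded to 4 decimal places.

seg 1 [0°–95°] uniform, h=13: full span → s += 13 → s = 13.0000
seg 2 [95°–142.5°] dwell: s stays 13.0000
seg 3 [142.5°–187.9°] cycloidal, h=16: θ=183.5° here. β=41, B=45.4. 16·(0.9031 − sin(2π·0.9031)/(2π)) = 15.9059 → s = 28.9059

28.9059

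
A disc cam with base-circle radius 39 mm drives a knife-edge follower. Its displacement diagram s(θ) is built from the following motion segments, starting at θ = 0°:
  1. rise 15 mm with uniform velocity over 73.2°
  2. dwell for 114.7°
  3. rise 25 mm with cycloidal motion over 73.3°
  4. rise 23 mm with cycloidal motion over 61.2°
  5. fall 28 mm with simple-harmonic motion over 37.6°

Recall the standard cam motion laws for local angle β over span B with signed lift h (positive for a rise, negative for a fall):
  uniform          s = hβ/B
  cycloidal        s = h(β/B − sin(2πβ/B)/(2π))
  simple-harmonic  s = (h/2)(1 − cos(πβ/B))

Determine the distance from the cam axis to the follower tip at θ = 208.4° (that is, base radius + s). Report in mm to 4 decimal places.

seg 1 [0°–73.2°] uniform, h=15: full span → s += 15 → s = 15.0000
seg 2 [73.2°–187.9°] dwell: s stays 15.0000
seg 3 [187.9°–261.2°] cycloidal, h=25: θ=208.4° here. β=20.5, B=73.3. 25·(0.2797 − sin(2π·0.2797)/(2π)) = 3.0819 → s = 18.0819
radial distance = base radius + s = 39 + 18.0819 = 57.0819

57.0819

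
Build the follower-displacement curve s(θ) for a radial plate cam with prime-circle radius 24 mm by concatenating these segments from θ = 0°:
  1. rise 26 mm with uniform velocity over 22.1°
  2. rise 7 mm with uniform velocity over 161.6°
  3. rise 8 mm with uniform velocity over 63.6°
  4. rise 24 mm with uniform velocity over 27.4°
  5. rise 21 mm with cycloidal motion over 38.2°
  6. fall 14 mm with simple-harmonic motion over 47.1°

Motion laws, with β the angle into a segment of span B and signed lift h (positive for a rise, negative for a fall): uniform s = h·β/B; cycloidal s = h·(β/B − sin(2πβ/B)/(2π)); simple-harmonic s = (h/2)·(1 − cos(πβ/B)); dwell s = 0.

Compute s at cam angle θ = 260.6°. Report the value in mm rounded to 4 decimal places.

seg 1 [0°–22.1°] uniform, h=26: full span → s += 26 → s = 26.0000
seg 2 [22.1°–183.7°] uniform, h=7: full span → s += 7 → s = 33.0000
seg 3 [183.7°–247.3°] uniform, h=8: full span → s += 8 → s = 41.0000
seg 4 [247.3°–274.7°] uniform, h=24: θ=260.6° here. β=13.3, B=27.4. 24·13.3/27.4 = 11.6496 → s = 52.6496

52.6496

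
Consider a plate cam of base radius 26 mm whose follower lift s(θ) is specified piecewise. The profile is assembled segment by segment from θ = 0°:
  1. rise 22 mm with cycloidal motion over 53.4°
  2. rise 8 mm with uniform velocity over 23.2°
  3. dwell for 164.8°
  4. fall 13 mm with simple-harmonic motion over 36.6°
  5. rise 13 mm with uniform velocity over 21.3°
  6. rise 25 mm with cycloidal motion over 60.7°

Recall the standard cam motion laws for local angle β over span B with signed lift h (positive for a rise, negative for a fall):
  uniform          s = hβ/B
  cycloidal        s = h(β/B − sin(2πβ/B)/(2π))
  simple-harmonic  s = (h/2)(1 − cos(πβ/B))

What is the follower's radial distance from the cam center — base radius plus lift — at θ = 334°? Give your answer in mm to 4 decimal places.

seg 1 [0°–53.4°] cycloidal, h=22: full span → s += 22 → s = 22.0000
seg 2 [53.4°–76.6°] uniform, h=8: full span → s += 8 → s = 30.0000
seg 3 [76.6°–241.4°] dwell: s stays 30.0000
seg 4 [241.4°–278°] simple-harmonic, h=-13: full span → s += -13 → s = 17.0000
seg 5 [278°–299.3°] uniform, h=13: full span → s += 13 → s = 30.0000
seg 6 [299.3°–360°] cycloidal, h=25: θ=334° here. β=34.7, B=60.7. 25·(0.5717 − sin(2π·0.5717)/(2π)) = 16.0233 → s = 46.0233
radial distance = base radius + s = 26 + 46.0233 = 72.0233

72.0233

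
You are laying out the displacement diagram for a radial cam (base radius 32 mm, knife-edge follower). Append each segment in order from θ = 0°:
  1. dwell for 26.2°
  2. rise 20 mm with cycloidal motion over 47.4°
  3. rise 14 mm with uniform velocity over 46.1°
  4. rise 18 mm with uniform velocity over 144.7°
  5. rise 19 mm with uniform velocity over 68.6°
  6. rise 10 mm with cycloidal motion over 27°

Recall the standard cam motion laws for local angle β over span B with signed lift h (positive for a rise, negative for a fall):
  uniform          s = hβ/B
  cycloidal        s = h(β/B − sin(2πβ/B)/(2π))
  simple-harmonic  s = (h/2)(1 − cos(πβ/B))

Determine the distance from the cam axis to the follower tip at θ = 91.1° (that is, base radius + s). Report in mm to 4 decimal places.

seg 1 [0°–26.2°] dwell: s stays 0.0000
seg 2 [26.2°–73.6°] cycloidal, h=20: full span → s += 20 → s = 20.0000
seg 3 [73.6°–119.7°] uniform, h=14: θ=91.1° here. β=17.5, B=46.1. 14·17.5/46.1 = 5.3145 → s = 25.3145
radial distance = base radius + s = 32 + 25.3145 = 57.3145

57.3145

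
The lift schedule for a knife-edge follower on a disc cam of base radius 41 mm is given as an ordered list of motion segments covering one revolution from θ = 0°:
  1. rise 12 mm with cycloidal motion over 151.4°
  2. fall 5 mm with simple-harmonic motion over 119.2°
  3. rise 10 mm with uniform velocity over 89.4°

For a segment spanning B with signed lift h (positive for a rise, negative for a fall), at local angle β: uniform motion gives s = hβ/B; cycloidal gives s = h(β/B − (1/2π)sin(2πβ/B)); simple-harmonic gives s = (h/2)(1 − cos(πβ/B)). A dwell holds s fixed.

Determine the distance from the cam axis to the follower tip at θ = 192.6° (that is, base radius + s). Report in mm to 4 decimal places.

seg 1 [0°–151.4°] cycloidal, h=12: full span → s += 12 → s = 12.0000
seg 2 [151.4°–270.6°] simple-harmonic, h=-5: θ=192.6° here. β=41.2, B=119.2. -5/2·(1 − cos(π·0.3456)) = -1.3346 → s = 10.6654
radial distance = base radius + s = 41 + 10.6654 = 51.6654

51.6654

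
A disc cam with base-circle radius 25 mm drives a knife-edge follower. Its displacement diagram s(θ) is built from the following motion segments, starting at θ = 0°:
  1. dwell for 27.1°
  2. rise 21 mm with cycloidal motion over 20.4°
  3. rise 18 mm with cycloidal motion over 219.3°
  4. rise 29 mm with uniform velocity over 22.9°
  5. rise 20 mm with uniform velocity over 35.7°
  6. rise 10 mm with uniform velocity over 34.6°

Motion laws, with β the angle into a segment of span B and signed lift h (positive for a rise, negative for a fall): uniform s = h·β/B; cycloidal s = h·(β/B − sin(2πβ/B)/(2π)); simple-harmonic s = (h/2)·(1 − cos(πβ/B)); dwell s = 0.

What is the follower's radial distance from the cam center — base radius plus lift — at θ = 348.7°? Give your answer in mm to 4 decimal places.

seg 1 [0°–27.1°] dwell: s stays 0.0000
seg 2 [27.1°–47.5°] cycloidal, h=21: full span → s += 21 → s = 21.0000
seg 3 [47.5°–266.8°] cycloidal, h=18: full span → s += 18 → s = 39.0000
seg 4 [266.8°–289.7°] uniform, h=29: full span → s += 29 → s = 68.0000
seg 5 [289.7°–325.4°] uniform, h=20: full span → s += 20 → s = 88.0000
seg 6 [325.4°–360°] uniform, h=10: θ=348.7° here. β=23.3, B=34.6. 10·23.3/34.6 = 6.7341 → s = 94.7341
radial distance = base radius + s = 25 + 94.7341 = 119.7341

119.7341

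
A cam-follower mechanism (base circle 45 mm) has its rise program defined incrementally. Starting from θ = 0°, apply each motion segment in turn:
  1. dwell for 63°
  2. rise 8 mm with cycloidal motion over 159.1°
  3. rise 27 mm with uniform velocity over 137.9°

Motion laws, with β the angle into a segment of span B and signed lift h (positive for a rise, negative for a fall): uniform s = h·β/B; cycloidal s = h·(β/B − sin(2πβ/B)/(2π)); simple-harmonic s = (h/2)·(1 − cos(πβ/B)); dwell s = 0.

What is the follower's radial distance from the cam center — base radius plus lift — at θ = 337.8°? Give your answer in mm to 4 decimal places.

seg 1 [0°–63°] dwell: s stays 0.0000
seg 2 [63°–222.1°] cycloidal, h=8: full span → s += 8 → s = 8.0000
seg 3 [222.1°–360°] uniform, h=27: θ=337.8° here. β=115.7, B=137.9. 27·115.7/137.9 = 22.6534 → s = 30.6534
radial distance = base radius + s = 45 + 30.6534 = 75.6534

75.6534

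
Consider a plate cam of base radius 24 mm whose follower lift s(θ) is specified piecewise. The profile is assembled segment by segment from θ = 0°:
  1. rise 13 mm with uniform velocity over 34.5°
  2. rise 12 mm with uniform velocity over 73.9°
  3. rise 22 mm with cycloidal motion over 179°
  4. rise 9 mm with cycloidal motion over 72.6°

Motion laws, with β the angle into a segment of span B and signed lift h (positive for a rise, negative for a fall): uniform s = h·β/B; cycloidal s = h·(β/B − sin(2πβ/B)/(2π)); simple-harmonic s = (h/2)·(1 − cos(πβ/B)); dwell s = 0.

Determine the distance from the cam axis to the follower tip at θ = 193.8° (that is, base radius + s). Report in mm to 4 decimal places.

seg 1 [0°–34.5°] uniform, h=13: full span → s += 13 → s = 13.0000
seg 2 [34.5°–108.4°] uniform, h=12: full span → s += 12 → s = 25.0000
seg 3 [108.4°–287.4°] cycloidal, h=22: θ=193.8° here. β=85.4, B=179. 22·(0.4771 − sin(2π·0.4771)/(2π)) = 9.9939 → s = 34.9939
radial distance = base radius + s = 24 + 34.9939 = 58.9939

58.9939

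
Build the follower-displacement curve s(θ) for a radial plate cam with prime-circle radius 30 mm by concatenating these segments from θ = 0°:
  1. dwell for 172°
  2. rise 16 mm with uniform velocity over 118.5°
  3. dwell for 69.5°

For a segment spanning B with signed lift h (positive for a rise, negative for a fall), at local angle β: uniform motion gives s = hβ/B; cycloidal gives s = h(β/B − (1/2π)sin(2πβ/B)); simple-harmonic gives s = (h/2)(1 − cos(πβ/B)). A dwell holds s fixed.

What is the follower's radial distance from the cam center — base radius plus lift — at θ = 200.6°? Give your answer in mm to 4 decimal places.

seg 1 [0°–172°] dwell: s stays 0.0000
seg 2 [172°–290.5°] uniform, h=16: θ=200.6° here. β=28.6, B=118.5. 16·28.6/118.5 = 3.8616 → s = 3.8616
radial distance = base radius + s = 30 + 3.8616 = 33.8616

33.8616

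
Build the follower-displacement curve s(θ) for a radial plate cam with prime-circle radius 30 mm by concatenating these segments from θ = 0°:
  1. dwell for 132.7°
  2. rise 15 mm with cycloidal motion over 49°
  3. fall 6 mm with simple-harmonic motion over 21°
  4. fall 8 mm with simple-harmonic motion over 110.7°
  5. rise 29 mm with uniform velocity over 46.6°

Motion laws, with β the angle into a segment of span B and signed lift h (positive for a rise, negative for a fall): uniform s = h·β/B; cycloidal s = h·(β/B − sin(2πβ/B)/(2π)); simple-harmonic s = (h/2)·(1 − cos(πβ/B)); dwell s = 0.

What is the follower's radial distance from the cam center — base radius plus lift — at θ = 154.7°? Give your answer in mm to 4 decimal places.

seg 1 [0°–132.7°] dwell: s stays 0.0000
seg 2 [132.7°–181.7°] cycloidal, h=15: θ=154.7° here. β=22, B=49. 15·(0.4490 − sin(2π·0.4490)/(2π)) = 5.9824 → s = 5.9824
radial distance = base radius + s = 30 + 5.9824 = 35.9824

35.9824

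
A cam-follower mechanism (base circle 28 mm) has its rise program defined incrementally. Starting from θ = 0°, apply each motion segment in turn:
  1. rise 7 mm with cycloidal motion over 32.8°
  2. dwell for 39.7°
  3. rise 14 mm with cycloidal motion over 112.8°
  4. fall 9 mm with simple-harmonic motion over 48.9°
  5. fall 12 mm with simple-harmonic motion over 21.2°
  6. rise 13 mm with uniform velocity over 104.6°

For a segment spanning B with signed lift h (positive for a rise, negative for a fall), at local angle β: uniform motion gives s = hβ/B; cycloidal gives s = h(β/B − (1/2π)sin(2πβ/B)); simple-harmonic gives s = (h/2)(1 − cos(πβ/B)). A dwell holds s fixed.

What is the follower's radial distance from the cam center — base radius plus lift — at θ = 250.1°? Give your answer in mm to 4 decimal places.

seg 1 [0°–32.8°] cycloidal, h=7: full span → s += 7 → s = 7.0000
seg 2 [32.8°–72.5°] dwell: s stays 7.0000
seg 3 [72.5°–185.3°] cycloidal, h=14: full span → s += 14 → s = 21.0000
seg 4 [185.3°–234.2°] simple-harmonic, h=-9: full span → s += -9 → s = 12.0000
seg 5 [234.2°–255.4°] simple-harmonic, h=-12: θ=250.1° here. β=15.9, B=21.2. -12/2·(1 − cos(π·0.7500)) = -10.2426 → s = 1.7574
radial distance = base radius + s = 28 + 1.7574 = 29.7574

29.7574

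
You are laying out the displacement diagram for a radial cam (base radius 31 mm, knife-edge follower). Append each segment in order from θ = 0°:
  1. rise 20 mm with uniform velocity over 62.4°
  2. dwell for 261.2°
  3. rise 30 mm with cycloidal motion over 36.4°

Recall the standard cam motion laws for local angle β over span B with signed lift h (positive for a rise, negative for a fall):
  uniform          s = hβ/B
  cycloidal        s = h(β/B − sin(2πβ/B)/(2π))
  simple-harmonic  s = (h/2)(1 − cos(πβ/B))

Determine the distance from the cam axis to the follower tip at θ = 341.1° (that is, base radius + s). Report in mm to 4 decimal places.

seg 1 [0°–62.4°] uniform, h=20: full span → s += 20 → s = 20.0000
seg 2 [62.4°–323.6°] dwell: s stays 20.0000
seg 3 [323.6°–360°] cycloidal, h=30: θ=341.1° here. β=17.5, B=36.4. 30·(0.4808 − sin(2π·0.4808)/(2π)) = 13.8476 → s = 33.8476
radial distance = base radius + s = 31 + 33.8476 = 64.8476

64.8476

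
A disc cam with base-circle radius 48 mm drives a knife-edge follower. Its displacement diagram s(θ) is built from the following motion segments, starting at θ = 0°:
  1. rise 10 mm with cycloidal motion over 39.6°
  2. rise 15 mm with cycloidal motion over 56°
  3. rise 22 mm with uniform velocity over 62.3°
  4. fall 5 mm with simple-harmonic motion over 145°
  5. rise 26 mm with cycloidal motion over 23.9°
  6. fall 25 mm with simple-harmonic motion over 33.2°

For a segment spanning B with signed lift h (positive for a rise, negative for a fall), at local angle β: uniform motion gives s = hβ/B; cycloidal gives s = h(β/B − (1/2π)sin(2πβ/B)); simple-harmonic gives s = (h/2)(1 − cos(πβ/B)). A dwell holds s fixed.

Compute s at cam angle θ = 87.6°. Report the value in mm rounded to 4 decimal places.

seg 1 [0°–39.6°] cycloidal, h=10: full span → s += 10 → s = 10.0000
seg 2 [39.6°–95.6°] cycloidal, h=15: θ=87.6° here. β=48, B=56. 15·(0.8571 − sin(2π·0.8571)/(2π)) = 14.7236 → s = 24.7236

24.7236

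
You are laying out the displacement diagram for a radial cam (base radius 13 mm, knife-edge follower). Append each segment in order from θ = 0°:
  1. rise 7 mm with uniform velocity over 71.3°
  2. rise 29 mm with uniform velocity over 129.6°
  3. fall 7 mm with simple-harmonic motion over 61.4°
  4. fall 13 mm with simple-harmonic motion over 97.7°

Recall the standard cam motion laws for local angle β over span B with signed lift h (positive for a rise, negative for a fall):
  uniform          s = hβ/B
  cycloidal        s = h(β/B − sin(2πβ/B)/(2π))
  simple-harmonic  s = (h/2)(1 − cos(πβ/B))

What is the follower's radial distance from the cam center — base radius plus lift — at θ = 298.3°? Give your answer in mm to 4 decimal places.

seg 1 [0°–71.3°] uniform, h=7: full span → s += 7 → s = 7.0000
seg 2 [71.3°–200.9°] uniform, h=29: full span → s += 29 → s = 36.0000
seg 3 [200.9°–262.3°] simple-harmonic, h=-7: full span → s += -7 → s = 29.0000
seg 4 [262.3°–360°] simple-harmonic, h=-13: θ=298.3° here. β=36, B=97.7. -13/2·(1 − cos(π·0.3685)) = -3.8900 → s = 25.1100
radial distance = base radius + s = 13 + 25.1100 = 38.1100

38.1100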